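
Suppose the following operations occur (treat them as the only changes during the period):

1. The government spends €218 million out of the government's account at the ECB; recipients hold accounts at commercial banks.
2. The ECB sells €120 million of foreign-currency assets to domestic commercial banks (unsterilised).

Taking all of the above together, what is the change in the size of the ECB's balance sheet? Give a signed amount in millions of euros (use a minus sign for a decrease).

-€120 million

Government spending €218 million: only the composition of liabilities changes → 0.
FX sale €120 million: an ECB asset is shed → −€120M.
Net: 0 − 120 = -€120 million.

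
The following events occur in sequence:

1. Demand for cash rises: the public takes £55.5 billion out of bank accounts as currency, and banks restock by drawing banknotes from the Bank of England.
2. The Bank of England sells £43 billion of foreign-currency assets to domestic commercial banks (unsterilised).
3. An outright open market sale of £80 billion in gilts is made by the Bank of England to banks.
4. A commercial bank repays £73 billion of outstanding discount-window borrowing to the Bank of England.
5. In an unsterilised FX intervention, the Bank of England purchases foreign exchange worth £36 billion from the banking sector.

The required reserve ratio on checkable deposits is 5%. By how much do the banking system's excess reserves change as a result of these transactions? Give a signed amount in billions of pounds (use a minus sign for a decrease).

-£212.725 billion

Currency withdrawal £55.5 billion: reserves −£55.5B, deposits −£55.5B.
FX sale £43 billion: reserves −£43B, deposits 0.
OMO sale (to banks) £80 billion: reserves −£80B, deposits 0.
Discount-window repayment £73 billion: reserves −£73B, deposits 0.
FX purchase £36 billion: reserves +£36B, deposits 0.
Totals: Δreserves = −£215.5B, Δdeposits = −£55.5B.
Δrequired reserves = 5% × −£55.5B = −£2.775B.
Δexcess reserves = Δreserves − Δrequired = −£215.5B − (−£2.775B) = -£212.725 billion.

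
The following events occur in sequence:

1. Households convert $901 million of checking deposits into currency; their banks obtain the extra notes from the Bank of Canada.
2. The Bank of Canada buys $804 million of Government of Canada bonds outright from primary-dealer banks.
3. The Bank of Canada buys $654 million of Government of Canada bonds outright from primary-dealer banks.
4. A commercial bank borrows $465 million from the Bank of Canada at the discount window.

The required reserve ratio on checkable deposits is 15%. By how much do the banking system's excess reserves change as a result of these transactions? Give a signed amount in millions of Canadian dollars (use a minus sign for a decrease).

+$1157.15 million

Currency withdrawal $901 million: reserves −$901M, deposits −$901M.
OMO purchase (from banks) $804 million: reserves +$804M, deposits 0.
OMO purchase (from banks) $654 million: reserves +$654M, deposits 0.
Discount-window loan $465 million: reserves +$465M, deposits 0.
Totals: Δreserves = +$1022M, Δdeposits = −$901M.
Δrequired reserves = 15% × −$901M = −$135.15M.
Δexcess reserves = Δreserves − Δrequired = +$1022M − (−$135.15M) = +$1157.15 million.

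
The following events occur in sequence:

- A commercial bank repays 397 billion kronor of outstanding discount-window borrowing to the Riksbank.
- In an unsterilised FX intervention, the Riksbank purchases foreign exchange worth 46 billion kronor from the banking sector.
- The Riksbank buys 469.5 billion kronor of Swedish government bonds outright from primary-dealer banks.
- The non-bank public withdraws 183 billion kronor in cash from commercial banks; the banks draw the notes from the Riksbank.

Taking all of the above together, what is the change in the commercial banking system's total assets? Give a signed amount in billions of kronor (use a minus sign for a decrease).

-580 billion

Discount-window repayment 397 billion kronor: bank balance sheets shrink → −397B.
FX purchase 46 billion kronor: just an asset swap on bank balance sheets → 0.
OMO purchase (from banks) 469.5 billion kronor: just an asset swap on bank balance sheets → 0.
Currency withdrawal 183 billion kronor: bank balance sheets shrink → −183B.
Net: −397 + 0 + 0 − 183 = -580 billion.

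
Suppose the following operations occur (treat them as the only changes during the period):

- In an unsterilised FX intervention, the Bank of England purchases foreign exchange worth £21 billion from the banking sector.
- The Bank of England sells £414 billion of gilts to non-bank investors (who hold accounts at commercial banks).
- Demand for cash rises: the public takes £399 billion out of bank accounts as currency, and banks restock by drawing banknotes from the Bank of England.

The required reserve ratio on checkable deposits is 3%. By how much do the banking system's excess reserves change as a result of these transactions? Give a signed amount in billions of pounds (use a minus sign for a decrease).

-£767.61 billion

FX purchase £21 billion: reserves +£21B, deposits 0.
Asset sale (to non-banks) £414 billion: reserves −£414B, deposits −£414B.
Currency withdrawal £399 billion: reserves −£399B, deposits −£399B.
Totals: Δreserves = −£792B, Δdeposits = −£813B.
Δrequired reserves = 3% × −£813B = −£24.39B.
Δexcess reserves = Δreserves − Δrequired = −£792B − (−£24.39B) = -£767.61 billion.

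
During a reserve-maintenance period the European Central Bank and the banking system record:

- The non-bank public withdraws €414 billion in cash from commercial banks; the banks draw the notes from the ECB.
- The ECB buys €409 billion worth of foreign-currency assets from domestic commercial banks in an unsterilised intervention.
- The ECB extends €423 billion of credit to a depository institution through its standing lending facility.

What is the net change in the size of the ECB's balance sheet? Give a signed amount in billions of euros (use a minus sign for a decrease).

Currency withdrawal €414 billion: only the composition of liabilities changes → 0.
FX purchase €409 billion: an ECB asset is acquired → +€409B.
Discount-window loan €423 billion: an ECB asset is acquired → +€423B.
Net: 0 + 409 + 423 = +€832 billion.

+€832 billion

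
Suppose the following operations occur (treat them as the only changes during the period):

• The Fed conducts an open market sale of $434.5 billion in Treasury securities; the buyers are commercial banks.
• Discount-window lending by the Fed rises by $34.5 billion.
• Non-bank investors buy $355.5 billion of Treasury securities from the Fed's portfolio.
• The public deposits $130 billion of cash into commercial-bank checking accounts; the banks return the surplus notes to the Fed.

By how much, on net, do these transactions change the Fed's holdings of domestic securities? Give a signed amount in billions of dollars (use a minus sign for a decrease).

OMO sale (to banks) $434.5 billion: securities removed from the Fed's portfolio → −$434.5B.
Discount-window loan $34.5 billion: the Fed's securities portfolio is untouched → 0.
Asset sale (to non-banks) $355.5 billion: securities removed from the Fed's portfolio → −$355.5B.
Currency deposit $130 billion: the Fed's securities portfolio is untouched → 0.
Net: −434.5 + 0 − 355.5 + 0 = -$790 billion.

-$790 billion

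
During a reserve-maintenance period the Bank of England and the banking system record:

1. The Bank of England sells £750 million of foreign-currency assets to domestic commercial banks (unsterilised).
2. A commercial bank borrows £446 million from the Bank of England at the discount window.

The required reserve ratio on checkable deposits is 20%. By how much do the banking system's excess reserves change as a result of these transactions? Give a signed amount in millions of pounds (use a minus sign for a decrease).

-£304 million

FX sale £750 million: reserves −£750M, deposits 0.
Discount-window loan £446 million: reserves +£446M, deposits 0.
Totals: Δreserves = −£304M, Δdeposits = 0.
Δrequired reserves = 20% × 0 = 0.
Δexcess reserves = Δreserves − Δrequired = −£304M − (0) = -£304 million.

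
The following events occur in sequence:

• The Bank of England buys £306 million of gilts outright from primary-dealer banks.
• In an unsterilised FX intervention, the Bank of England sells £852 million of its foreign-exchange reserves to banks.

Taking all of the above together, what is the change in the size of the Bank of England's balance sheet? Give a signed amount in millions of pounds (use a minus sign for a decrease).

-£546 million

Bank of England balance sheet:
  Assets:      Securities +£306M, Foreign assets −£852M
  Liabilities: Bank reserves −£546M
Change in total Bank of England assets = -£546 million.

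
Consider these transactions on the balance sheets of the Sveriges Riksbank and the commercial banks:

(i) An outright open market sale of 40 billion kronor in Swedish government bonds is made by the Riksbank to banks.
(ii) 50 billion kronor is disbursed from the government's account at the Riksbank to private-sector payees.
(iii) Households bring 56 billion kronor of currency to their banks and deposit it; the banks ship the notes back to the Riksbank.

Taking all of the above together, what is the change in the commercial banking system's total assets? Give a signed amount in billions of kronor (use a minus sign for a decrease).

+106 billion

Riksbank balance sheet:
  Assets:      Securities −40B
  Liabilities: Bank reserves +66B, Currency in circulation −56B, Government deposits −50B
Commercial banking system:
  Assets:      Reserves at CB +66B, Securities +40B
  Liabilities: Checkable deposits +106B
Change in total bank assets = +106 billion.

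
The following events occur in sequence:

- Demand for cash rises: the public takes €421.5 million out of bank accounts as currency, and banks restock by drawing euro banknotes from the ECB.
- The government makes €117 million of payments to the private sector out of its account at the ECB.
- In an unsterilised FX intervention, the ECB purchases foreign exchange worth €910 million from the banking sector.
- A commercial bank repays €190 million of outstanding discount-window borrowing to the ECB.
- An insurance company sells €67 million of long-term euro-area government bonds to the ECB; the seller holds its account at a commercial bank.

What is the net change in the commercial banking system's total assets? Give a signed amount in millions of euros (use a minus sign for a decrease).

-€427.5 million

Currency withdrawal €421.5 million: bank balance sheets shrink → −€421.5M.
Government spending €117 million: bank balance sheets expand → +€117M.
FX purchase €910 million: just an asset swap on bank balance sheets → 0.
Discount-window repayment €190 million: bank balance sheets shrink → −€190M.
Asset purchase (from non-banks) €67 million: bank balance sheets expand → +€67M.
Net: −421.5 + 117 + 0 − 190 + 67 = -€427.5 million.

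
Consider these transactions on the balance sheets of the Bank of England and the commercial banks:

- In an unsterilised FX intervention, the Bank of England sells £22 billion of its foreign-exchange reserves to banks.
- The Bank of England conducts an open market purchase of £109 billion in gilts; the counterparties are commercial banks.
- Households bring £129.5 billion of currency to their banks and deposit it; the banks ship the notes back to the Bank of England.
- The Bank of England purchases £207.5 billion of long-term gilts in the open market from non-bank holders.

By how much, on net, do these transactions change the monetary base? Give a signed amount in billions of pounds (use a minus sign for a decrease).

+£294.5 billion

FX sale £22 billion: Bank of England balance sheet contracts → −£22B.
OMO purchase (from banks) £109 billion: Bank of England balance sheet expands → +£109B.
Currency deposit £129.5 billion: just a shift between currency and reserves — both are base money → 0.
Asset purchase (from non-banks) £207.5 billion: Bank of England balance sheet expands → +£207.5B.
Net: −22 + 109 + 0 + 207.5 = +£294.5 billion.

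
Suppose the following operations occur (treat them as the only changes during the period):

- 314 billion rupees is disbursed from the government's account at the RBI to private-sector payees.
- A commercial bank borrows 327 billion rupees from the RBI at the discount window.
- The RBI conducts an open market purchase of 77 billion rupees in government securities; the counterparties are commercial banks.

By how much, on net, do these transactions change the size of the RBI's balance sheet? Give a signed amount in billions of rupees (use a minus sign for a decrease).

Government spending 314 billion rupees: only the composition of liabilities changes → 0.
Discount-window loan 327 billion rupees: an RBI asset is acquired → +327B.
OMO purchase (from banks) 77 billion rupees: an RBI asset is acquired → +77B.
Net: 0 + 327 + 77 = +404 billion.

+404 billion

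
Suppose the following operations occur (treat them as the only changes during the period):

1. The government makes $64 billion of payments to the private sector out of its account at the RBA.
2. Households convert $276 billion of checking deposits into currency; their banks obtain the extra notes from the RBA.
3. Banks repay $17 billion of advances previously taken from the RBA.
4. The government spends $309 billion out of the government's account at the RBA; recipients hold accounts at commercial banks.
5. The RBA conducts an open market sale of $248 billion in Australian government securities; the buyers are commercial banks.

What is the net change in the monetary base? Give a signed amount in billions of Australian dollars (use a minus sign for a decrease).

+$108 billion

RBA balance sheet:
  Assets:      Securities −$248B, Loans to banks −$17B
  Liabilities: Bank reserves −$168B, Currency in circulation +$276B, Government deposits −$373B
Commercial banking system:
  Assets:      Reserves at CB −$168B, Securities +$248B
  Liabilities: Checkable deposits +$97B, Borrowings from CB −$17B
Monetary base = currency + reserves: +$276B + (−$168B) = +$108 billion.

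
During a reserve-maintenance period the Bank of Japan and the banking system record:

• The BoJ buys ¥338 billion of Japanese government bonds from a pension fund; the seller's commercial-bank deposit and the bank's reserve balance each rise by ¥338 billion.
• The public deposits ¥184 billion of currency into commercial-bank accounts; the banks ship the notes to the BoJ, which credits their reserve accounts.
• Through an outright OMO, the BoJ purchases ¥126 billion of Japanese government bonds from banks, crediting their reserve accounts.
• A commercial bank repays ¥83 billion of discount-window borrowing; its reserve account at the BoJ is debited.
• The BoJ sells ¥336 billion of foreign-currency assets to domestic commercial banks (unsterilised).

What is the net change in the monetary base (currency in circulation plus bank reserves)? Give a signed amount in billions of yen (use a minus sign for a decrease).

Asset purchase (from non-banks) ¥338 billion: BoJ balance sheet expands → +¥338B.
Currency deposit ¥184 billion: just a shift between currency and reserves — both are base money → 0.
OMO purchase (from banks) ¥126 billion: BoJ balance sheet expands → +¥126B.
Discount-window repayment ¥83 billion: BoJ balance sheet contracts → −¥83B.
FX sale ¥336 billion: BoJ balance sheet contracts → −¥336B.
Net: 338 + 0 + 126 − 83 − 336 = +¥45 billion.

+¥45 billion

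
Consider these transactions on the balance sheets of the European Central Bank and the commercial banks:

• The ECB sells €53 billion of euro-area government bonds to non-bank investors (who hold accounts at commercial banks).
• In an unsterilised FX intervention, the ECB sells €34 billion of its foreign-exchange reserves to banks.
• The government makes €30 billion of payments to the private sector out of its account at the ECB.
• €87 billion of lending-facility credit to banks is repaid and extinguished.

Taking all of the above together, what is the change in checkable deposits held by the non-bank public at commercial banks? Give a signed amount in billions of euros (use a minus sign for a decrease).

-€23 billion

Asset sale (to non-banks) €53 billion: non-bank counterparties' bank balances fall → −€53B.
FX sale €34 billion: the counterparty is a bank, so public deposits are unchanged → 0.
Government spending €30 billion: non-bank counterparties' bank balances rise → +€30B.
Discount-window repayment €87 billion: the counterparty is a bank, so public deposits are unchanged → 0.
Net: −53 + 0 + 30 + 0 = -€23 billion.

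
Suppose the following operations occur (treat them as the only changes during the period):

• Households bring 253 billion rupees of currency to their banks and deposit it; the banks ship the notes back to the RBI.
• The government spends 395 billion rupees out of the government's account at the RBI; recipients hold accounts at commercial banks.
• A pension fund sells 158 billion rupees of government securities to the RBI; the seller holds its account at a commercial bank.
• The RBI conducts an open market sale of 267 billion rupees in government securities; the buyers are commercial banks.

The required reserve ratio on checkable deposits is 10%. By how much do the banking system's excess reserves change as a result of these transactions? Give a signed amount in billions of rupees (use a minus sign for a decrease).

+458.4 billion

Currency deposit 253 billion rupees: reserves +253B, deposits +253B.
Government spending 395 billion rupees: reserves +395B, deposits +395B.
Asset purchase (from non-banks) 158 billion rupees: reserves +158B, deposits +158B.
OMO sale (to banks) 267 billion rupees: reserves −267B, deposits 0.
Totals: Δreserves = +539B, Δdeposits = +806B.
Δrequired reserves = 10% × +806B = +80.6B.
Δexcess reserves = Δreserves − Δrequired = +539B − (+80.6B) = +458.4 billion.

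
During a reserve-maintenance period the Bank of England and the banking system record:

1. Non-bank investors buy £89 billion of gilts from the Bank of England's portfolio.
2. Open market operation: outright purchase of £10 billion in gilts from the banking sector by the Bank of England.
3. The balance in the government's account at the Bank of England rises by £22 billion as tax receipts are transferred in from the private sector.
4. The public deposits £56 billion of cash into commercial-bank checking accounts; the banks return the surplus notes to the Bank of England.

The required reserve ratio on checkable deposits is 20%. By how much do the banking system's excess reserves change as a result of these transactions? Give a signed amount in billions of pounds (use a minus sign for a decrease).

Asset sale (to non-banks) £89 billion: reserves −£89B, deposits −£89B.
OMO purchase (from banks) £10 billion: reserves +£10B, deposits 0.
Government account inflow £22 billion: reserves −£22B, deposits −£22B.
Currency deposit £56 billion: reserves +£56B, deposits +£56B.
Totals: Δreserves = −£45B, Δdeposits = −£55B.
Δrequired reserves = 20% × −£55B = −£11B.
Δexcess reserves = Δreserves − Δrequired = −£45B − (−£11B) = -£34 billion.

-£34 billion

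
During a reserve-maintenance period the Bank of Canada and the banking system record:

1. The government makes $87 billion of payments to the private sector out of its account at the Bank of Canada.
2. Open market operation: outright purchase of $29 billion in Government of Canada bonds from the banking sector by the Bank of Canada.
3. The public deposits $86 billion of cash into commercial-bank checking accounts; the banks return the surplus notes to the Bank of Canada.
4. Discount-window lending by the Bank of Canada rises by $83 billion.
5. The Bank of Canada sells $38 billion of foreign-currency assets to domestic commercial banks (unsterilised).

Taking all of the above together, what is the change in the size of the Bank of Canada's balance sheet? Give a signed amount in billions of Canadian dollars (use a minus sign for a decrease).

+$74 billion

Government spending $87 billion: only the composition of liabilities changes → 0.
OMO purchase (from banks) $29 billion: a Bank of Canada asset is acquired → +$29B.
Currency deposit $86 billion: only the composition of liabilities changes → 0.
Discount-window loan $83 billion: a Bank of Canada asset is acquired → +$83B.
FX sale $38 billion: a Bank of Canada asset is shed → −$38B.
Net: 0 + 29 + 0 + 83 − 38 = +$74 billion.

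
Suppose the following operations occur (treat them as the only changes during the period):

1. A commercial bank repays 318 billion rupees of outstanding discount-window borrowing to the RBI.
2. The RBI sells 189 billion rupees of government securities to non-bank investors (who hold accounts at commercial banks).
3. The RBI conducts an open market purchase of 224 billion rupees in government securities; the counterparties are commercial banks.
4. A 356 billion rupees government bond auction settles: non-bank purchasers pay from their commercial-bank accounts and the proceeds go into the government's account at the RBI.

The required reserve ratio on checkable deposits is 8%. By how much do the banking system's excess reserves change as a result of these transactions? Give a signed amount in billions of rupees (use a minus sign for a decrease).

Discount-window repayment 318 billion rupees: reserves −318B, deposits 0.
Asset sale (to non-banks) 189 billion rupees: reserves −189B, deposits −189B.
OMO purchase (from banks) 224 billion rupees: reserves +224B, deposits 0.
Government account inflow 356 billion rupees: reserves −356B, deposits −356B.
Totals: Δreserves = −639B, Δdeposits = −545B.
Δrequired reserves = 8% × −545B = −43.6B.
Δexcess reserves = Δreserves − Δrequired = −639B − (−43.6B) = -595.4 billion.

-595.4 billion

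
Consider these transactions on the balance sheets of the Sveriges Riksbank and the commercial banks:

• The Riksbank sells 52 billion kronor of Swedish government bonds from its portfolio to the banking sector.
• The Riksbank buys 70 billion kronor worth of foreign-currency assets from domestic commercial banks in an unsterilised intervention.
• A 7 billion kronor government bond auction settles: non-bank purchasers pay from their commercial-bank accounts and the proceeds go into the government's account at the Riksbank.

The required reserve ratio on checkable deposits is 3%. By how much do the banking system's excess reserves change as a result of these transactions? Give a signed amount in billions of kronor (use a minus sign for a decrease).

+11.21 billion

OMO sale (to banks) 52 billion kronor: reserves −52B, deposits 0.
FX purchase 70 billion kronor: reserves +70B, deposits 0.
Government account inflow 7 billion kronor: reserves −7B, deposits −7B.
Totals: Δreserves = +11B, Δdeposits = −7B.
Δrequired reserves = 3% × −7B = −0.21B.
Δexcess reserves = Δreserves − Δrequired = +11B − (−0.21B) = +11.21 billion.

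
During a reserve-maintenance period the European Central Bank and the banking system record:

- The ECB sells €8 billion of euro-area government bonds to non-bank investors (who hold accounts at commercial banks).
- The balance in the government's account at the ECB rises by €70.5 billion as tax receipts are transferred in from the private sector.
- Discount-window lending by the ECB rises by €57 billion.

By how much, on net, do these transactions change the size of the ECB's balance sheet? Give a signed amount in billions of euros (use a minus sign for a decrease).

+€49 billion

ECB balance sheet:
  Assets:      Securities −€8B, Loans to banks +€57B
  Liabilities: Bank reserves −€21.5B, Government deposits +€70.5B
Commercial banking system:
  Assets:      Reserves at CB −€21.5B
  Liabilities: Checkable deposits −€78.5B, Borrowings from CB +€57B
Change in total ECB assets = +€49 billion.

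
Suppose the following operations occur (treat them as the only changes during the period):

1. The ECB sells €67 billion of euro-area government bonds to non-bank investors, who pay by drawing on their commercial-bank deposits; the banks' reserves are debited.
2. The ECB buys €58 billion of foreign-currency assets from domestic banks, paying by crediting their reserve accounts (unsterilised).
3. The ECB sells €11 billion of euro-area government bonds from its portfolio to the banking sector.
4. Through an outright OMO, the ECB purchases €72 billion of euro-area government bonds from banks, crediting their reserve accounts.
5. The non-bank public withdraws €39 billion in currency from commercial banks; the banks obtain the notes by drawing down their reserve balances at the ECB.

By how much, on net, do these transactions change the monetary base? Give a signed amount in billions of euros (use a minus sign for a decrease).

Asset sale (to non-banks) €67 billion: ECB balance sheet contracts → −€67B.
FX purchase €58 billion: ECB balance sheet expands → +€58B.
OMO sale (to banks) €11 billion: ECB balance sheet contracts → −€11B.
OMO purchase (from banks) €72 billion: ECB balance sheet expands → +€72B.
Currency withdrawal €39 billion: just a shift between currency and reserves — both are base money → 0.
Net: −67 + 58 − 11 + 72 + 0 = +€52 billion.

+€52 billion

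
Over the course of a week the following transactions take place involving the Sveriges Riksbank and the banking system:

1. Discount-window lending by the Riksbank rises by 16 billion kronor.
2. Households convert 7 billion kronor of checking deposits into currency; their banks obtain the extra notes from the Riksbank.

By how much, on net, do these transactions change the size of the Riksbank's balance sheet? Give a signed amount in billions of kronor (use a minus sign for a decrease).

Discount-window loan 16 billion kronor: a Riksbank asset is acquired → +16B.
Currency withdrawal 7 billion kronor: only the composition of liabilities changes → 0.
Net: 16 + 0 = +16 billion.

+16 billion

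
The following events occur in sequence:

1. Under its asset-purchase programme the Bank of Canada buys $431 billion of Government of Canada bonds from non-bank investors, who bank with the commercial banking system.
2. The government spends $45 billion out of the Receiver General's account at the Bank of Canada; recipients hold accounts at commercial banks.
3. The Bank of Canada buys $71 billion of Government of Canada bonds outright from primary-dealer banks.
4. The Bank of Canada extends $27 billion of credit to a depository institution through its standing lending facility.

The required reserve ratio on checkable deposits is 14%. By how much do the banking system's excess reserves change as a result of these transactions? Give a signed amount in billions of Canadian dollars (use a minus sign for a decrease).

Asset purchase (from non-banks) $431 billion: reserves +$431B, deposits +$431B.
Government spending $45 billion: reserves +$45B, deposits +$45B.
OMO purchase (from banks) $71 billion: reserves +$71B, deposits 0.
Discount-window loan $27 billion: reserves +$27B, deposits 0.
Totals: Δreserves = +$574B, Δdeposits = +$476B.
Δrequired reserves = 14% × +$476B = +$66.64B.
Δexcess reserves = Δreserves − Δrequired = +$574B − (+$66.64B) = +$507.36 billion.

+$507.36 billion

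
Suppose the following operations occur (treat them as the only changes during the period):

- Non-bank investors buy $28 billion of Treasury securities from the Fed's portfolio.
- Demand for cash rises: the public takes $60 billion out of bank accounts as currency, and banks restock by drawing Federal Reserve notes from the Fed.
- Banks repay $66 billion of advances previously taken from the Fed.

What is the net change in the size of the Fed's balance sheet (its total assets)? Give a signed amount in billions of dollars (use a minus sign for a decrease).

-$94 billion

Asset sale (to non-banks) $28 billion: a Fed asset is shed → −$28B.
Currency withdrawal $60 billion: only the composition of liabilities changes → 0.
Discount-window repayment $66 billion: a Fed asset is shed → −$66B.
Net: −28 + 0 − 66 = -$94 billion.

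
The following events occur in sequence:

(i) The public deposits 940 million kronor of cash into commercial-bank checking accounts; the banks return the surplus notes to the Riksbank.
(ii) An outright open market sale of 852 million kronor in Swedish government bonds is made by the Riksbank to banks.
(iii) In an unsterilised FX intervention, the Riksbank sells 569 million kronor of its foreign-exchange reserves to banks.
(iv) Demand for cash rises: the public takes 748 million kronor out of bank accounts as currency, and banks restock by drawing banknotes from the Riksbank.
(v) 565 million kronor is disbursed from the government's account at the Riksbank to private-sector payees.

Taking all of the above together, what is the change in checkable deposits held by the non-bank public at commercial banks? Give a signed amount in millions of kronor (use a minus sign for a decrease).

Currency deposit 940 million kronor: non-bank counterparties' bank balances rise → +940M.
OMO sale (to banks) 852 million kronor: the counterparty is a bank, so public deposits are unchanged → 0.
FX sale 569 million kronor: the counterparty is a bank, so public deposits are unchanged → 0.
Currency withdrawal 748 million kronor: non-bank counterparties' bank balances fall → −748M.
Government spending 565 million kronor: non-bank counterparties' bank balances rise → +565M.
Net: 940 + 0 + 0 − 748 + 565 = +757 million.

+757 million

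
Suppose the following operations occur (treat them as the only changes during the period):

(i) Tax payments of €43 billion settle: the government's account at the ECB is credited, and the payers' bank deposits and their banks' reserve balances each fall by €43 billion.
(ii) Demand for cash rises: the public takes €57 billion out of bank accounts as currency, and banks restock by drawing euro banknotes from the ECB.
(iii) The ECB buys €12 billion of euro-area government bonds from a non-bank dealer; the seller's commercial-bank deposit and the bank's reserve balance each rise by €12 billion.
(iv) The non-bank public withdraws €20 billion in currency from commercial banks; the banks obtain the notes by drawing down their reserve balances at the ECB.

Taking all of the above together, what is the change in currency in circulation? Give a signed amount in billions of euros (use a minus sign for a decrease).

+€77 billion

ECB balance sheet:
  Assets:      Securities +€12B
  Liabilities: Bank reserves −€108B, Currency in circulation +€77B, Government deposits +€43B
Commercial banking system:
  Assets:      Reserves at CB −€108B
  Liabilities: Checkable deposits −€108B
So the change in currency in circulation is +€77 billion.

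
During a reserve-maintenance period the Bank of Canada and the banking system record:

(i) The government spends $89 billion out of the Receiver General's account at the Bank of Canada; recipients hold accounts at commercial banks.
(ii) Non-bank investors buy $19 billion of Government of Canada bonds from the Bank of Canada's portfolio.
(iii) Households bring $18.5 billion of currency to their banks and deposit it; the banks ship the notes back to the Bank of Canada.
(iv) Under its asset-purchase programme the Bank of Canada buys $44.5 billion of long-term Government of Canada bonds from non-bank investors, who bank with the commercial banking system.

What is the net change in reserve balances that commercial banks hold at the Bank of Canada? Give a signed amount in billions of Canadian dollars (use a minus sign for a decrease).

Government spending $89 billion: government payments flow into bank reserve accounts → +$89B.
Asset sale (to non-banks) $19 billion: the non-bank buyers' banks settle from reserves → −$19B.
Currency deposit $18.5 billion: returned notes are swapped for reserve credit → +$18.5B.
Asset purchase (from non-banks) $44.5 billion: the Bank of Canada pays by crediting reserve accounts → +$44.5B.
Net: 89 − 19 + 18.5 + 44.5 = +$133 billion.

+$133 billion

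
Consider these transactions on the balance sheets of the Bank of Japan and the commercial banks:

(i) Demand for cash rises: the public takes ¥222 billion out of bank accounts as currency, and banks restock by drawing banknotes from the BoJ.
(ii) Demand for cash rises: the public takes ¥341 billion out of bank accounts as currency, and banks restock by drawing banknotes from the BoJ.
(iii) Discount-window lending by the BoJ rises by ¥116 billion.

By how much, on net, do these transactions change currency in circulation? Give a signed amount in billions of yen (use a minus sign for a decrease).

Currency withdrawal ¥222 billion: notes leave the central bank → +¥222B.
Currency withdrawal ¥341 billion: notes leave the central bank → +¥341B.
Discount-window loan ¥116 billion: no currency enters or leaves circulation → 0.
Net: 222 + 341 + 0 = +¥563 billion.

+¥563 billion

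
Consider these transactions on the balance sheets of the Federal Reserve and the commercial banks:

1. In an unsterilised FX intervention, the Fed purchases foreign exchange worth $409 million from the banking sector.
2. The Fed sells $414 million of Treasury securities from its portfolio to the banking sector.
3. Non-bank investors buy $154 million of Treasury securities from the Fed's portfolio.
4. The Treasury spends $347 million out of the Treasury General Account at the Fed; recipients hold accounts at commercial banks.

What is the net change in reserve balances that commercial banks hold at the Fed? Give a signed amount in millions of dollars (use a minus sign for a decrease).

+$188 million

FX purchase $409 million: the Fed pays by crediting reserve accounts → +$409M.
OMO sale (to banks) $414 million: the buying banks pay out of their reserve balances → −$414M.
Asset sale (to non-banks) $154 million: the non-bank buyers' banks settle from reserves → −$154M.
Government spending $347 million: government payments flow into bank reserve accounts → +$347M.
Net: 409 − 414 − 154 + 347 = +$188 million.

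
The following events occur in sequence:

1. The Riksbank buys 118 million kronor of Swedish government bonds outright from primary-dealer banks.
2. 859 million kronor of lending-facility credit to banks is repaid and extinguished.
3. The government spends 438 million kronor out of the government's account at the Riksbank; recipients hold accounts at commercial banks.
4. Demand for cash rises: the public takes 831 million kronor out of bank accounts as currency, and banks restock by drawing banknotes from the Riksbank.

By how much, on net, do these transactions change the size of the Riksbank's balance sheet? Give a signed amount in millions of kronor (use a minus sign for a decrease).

OMO purchase (from banks) 118 million kronor: a Riksbank asset is acquired → +118M.
Discount-window repayment 859 million kronor: a Riksbank asset is shed → −859M.
Government spending 438 million kronor: only the composition of liabilities changes → 0.
Currency withdrawal 831 million kronor: only the composition of liabilities changes → 0.
Net: 118 − 859 + 0 + 0 = -741 million.

-741 million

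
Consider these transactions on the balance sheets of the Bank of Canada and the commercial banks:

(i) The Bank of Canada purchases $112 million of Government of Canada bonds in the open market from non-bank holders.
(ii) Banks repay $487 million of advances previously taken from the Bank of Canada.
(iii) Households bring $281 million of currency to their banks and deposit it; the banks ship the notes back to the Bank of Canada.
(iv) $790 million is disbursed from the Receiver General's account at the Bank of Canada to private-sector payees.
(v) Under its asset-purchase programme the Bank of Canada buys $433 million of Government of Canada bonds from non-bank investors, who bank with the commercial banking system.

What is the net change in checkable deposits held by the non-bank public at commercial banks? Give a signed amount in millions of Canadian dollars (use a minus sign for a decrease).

Bank of Canada balance sheet:
  Assets:      Securities +$545M, Loans to banks −$487M
  Liabilities: Bank reserves +$1129M, Currency in circulation −$281M, Government deposits −$790M
Commercial banking system:
  Assets:      Reserves at CB +$1129M
  Liabilities: Checkable deposits +$1616M, Borrowings from CB −$487M
So the change in checkable deposits held by the non-bank public at commercial banks is +$1616 million.

+$1616 million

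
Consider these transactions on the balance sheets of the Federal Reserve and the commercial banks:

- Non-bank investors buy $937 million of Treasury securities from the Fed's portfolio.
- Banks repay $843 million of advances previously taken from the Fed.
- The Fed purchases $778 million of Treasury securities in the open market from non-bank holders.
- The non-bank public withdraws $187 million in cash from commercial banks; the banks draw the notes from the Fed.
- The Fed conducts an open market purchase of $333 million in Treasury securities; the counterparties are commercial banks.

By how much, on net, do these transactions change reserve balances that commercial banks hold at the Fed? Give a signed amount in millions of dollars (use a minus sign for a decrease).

Fed balance sheet:
  Assets:      Securities +$174M, Loans to banks −$843M
  Liabilities: Bank reserves −$856M, Currency in circulation +$187M
Commercial banking system:
  Assets:      Reserves at CB −$856M, Securities −$333M
  Liabilities: Checkable deposits −$346M, Borrowings from CB −$843M
So the change in reserve balances that commercial banks hold at the Fed is -$856 million.

-$856 million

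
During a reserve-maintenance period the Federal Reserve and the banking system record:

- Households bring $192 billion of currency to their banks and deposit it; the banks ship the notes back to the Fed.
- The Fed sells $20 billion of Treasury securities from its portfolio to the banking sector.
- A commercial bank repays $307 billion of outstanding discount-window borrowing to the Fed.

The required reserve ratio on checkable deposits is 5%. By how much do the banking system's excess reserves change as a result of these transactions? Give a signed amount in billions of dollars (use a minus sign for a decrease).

-$144.6 billion

Currency deposit $192 billion: reserves +$192B, deposits +$192B.
OMO sale (to banks) $20 billion: reserves −$20B, deposits 0.
Discount-window repayment $307 billion: reserves −$307B, deposits 0.
Totals: Δreserves = −$135B, Δdeposits = +$192B.
Δrequired reserves = 5% × +$192B = +$9.6B.
Δexcess reserves = Δreserves − Δrequired = −$135B − (+$9.6B) = -$144.6 billion.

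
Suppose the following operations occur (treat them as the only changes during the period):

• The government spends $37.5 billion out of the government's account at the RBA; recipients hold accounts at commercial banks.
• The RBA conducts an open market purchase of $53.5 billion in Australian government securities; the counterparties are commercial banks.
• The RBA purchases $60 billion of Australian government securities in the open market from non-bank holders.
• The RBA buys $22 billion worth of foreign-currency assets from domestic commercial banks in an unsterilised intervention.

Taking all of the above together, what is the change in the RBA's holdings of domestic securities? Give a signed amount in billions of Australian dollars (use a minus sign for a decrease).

+$113.5 billion

RBA balance sheet:
  Assets:      Securities +$113.5B, Foreign assets +$22B
  Liabilities: Bank reserves +$173B, Government deposits −$37.5B
Commercial banking system:
  Assets:      Reserves at CB +$173B, Securities −$53.5B, Foreign assets −$22B
  Liabilities: Checkable deposits +$97.5B
So the change in the RBA's holdings of domestic securities is +$113.5 billion.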